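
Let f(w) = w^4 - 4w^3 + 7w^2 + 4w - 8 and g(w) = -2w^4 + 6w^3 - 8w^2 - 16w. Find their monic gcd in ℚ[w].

w^3 - 3w^2 + 4w + 8

Apply the Euclidean algorithm:
  w^4 - 4w^3 + 7w^2 + 4w - 8 = (-1/2)(-2w^4 + 6w^3 - 8w^2 - 16w) + (-w^3 + 3w^2 - 4w - 8)
  -2w^4 + 6w^3 - 8w^2 - 16w = (2w)(-w^3 + 3w^2 - 4w - 8) + (0)
Last nonzero remainder: -w^3 + 3w^2 - 4w - 8. Dividing through by -1 gives the monic gcd w^3 - 3w^2 + 4w + 8.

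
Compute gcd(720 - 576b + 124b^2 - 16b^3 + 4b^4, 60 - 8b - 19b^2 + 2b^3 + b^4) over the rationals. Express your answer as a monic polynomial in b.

6 - 5b + b^2

Apply the Euclidean algorithm:
  4b^4 - 16b^3 + 124b^2 - 576b + 720 = (4)(b^4 + 2b^3 - 19b^2 - 8b + 60) + (-24b^3 + 200b^2 - 544b + 480)
  b^4 + 2b^3 - 19b^2 - 8b + 60 = (-(1/24)b - 31/72)(-24b^3 + 200b^2 - 544b + 480) + ((400/9)b^2 - (2000/9)b + 800/3)
  -24b^3 + 200b^2 - 544b + 480 = (-(27/50)b + 9/5)((400/9)b^2 - (2000/9)b + 800/3) + (0)
Last nonzero remainder: (400/9)b^2 - (2000/9)b + 800/3. Dividing through by 400/9 gives the monic gcd b^2 - 5b + 6.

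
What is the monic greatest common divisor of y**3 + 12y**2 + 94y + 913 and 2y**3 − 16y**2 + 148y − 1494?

y**2 + y + 83

Repeated division with remainder:
  y**3 + 12y**2 + 94y + 913 = (1/2)(2y**3 − 16y**2 + 148y − 1494) + (20y**2 + 20y + 1660)
  2y**3 − 16y**2 + 148y − 1494 = ((1/10)y − 9/10)(20y**2 + 20y + 1660) + (0)
Last nonzero remainder: 20y**2 + 20y + 1660. Dividing through by 20 gives the monic gcd y**2 + y + 83.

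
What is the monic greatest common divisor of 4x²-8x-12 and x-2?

By polynomial division,
  4x²-8x-12 = (4x)(x-2) + (-12)
  x-2 = (-(1/12)x+1/6)(-12) + (0)
The last nonzero remainder is the constant -12, so the polynomials are coprime and gcd = 1.

1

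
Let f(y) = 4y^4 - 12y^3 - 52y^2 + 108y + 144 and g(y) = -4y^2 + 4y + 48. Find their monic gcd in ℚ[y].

Euclidean algorithm in ℚ[y]:
  4y^4 - 12y^3 - 52y^2 + 108y + 144 = (-y^2 + 2y + 3)(-4y^2 + 4y + 48) + (0)
Last nonzero remainder: -4y^2 + 4y + 48. Dividing through by -4 gives the monic gcd y^2 - y - 12.

y^2 - y - 12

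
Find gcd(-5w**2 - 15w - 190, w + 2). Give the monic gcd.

1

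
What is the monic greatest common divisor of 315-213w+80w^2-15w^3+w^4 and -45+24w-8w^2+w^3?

Euclidean algorithm in ℚ[w]:
  w^4-15w^3+80w^2-213w+315 = (w-7)(w^3-8w^2+24w-45) + (0)
The last nonzero remainder w^3-8w^2+24w-45 is already monic.

-45+24w-8w^2+w^3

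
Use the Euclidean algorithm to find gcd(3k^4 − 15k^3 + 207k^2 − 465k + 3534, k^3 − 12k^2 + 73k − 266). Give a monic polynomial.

k^2 − 5k + 38

By polynomial division,
  3k^4 − 15k^3 + 207k^2 − 465k + 3534 = (3k + 21)(k^3 − 12k^2 + 73k − 266) + (240k^2 − 1200k + 9120)
  k^3 − 12k^2 + 73k − 266 = ((1/240)k − 7/240)(240k^2 − 1200k + 9120) + (0)
Last nonzero remainder: 240k^2 − 1200k + 9120. Dividing through by 240 gives the monic gcd k^2 − 5k + 38.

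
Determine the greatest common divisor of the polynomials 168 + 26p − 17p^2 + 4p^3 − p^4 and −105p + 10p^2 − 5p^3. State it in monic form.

Euclidean algorithm in ℚ[p]:
  −p^4 + 4p^3 − 17p^2 + 26p + 168 = ((1/5)p − 2/5)(−5p^3 + 10p^2 − 105p) + (8p^2 − 16p + 168)
  −5p^3 + 10p^2 − 105p = (−(5/8)p)(8p^2 − 16p + 168) + (0)
Last nonzero remainder: 8p^2 − 16p + 168. Dividing through by 8 gives the monic gcd p^2 − 2p + 21.

21 − 2p + p^2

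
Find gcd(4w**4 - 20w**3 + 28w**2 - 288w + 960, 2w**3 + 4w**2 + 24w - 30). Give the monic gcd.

Apply the Euclidean algorithm:
  4w**4 - 20w**3 + 28w**2 - 288w + 960 = (2w - 14)(2w**3 + 4w**2 + 24w - 30) + (36w**2 + 108w + 540)
  2w**3 + 4w**2 + 24w - 30 = ((1/18)w - 1/18)(36w**2 + 108w + 540) + (0)
Last nonzero remainder: 36w**2 + 108w + 540. Dividing through by 36 gives the monic gcd w**2 + 3w + 15.

w**2 + 3w + 15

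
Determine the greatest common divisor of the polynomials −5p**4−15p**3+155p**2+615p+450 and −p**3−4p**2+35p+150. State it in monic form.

p**2−p−30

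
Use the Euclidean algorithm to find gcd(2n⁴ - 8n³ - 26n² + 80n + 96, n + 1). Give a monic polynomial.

By polynomial division,
  2n⁴ - 8n³ - 26n² + 80n + 96 = (2n³ - 10n² - 16n + 96)(n + 1) + (0)
The last nonzero remainder n + 1 is already monic.

n + 1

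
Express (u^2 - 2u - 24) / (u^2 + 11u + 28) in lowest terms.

Repeated division with remainder:
  u^2 - 2u - 24 = (u^2 + 11u + 28) + (-13u - 52)
  u^2 + 11u + 28 = (-(1/13)u - 7/13)(-13u - 52) + (0)
Last nonzero remainder: -13u - 52. Dividing through by -13 gives the monic gcd u + 4.
Cancel u + 4 from numerator and denominator to get the reduced form.

(u - 6)/(u + 7)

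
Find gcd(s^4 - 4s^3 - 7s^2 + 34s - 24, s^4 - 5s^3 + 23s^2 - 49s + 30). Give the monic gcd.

By polynomial division,
  s^4 - 4s^3 - 7s^2 + 34s - 24 = (s^4 - 5s^3 + 23s^2 - 49s + 30) + (s^3 - 30s^2 + 83s - 54)
  s^4 - 5s^3 + 23s^2 - 49s + 30 = (s + 25)(s^3 - 30s^2 + 83s - 54) + (690s^2 - 2070s + 1380)
  s^3 - 30s^2 + 83s - 54 = ((1/690)s - 9/230)(690s^2 - 2070s + 1380) + (0)
Last nonzero remainder: 690s^2 - 2070s + 1380. Dividing through by 690 gives the monic gcd s^2 - 3s + 2.

s^2 - 3s + 2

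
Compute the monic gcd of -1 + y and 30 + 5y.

1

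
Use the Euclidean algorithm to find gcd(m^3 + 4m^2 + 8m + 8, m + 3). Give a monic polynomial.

By polynomial division,
  m^3 + 4m^2 + 8m + 8 = (m^2 + m + 5)(m + 3) + (-7)
  m + 3 = (-(1/7)m - 3/7)(-7) + (0)
The last nonzero remainder is the constant -7, so the polynomials are coprime and gcd = 1.

1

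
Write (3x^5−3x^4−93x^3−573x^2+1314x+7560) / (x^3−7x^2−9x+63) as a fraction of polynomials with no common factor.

(3x^3+9x^2+6x−360)/(x−3)

By polynomial division,
  3x^5−3x^4−93x^3−573x^2+1314x+7560 = (3x^2+18x+60)(x^3−7x^2−9x+63) + (−180x^2+720x+3780)
  x^3−7x^2−9x+63 = (−(1/180)x+1/60)(−180x^2+720x+3780) + (0)
Last nonzero remainder: −180x^2+720x+3780. Dividing through by −180 gives the monic gcd x^2−4x−21.
Cancel x^2−4x−21 from numerator and denominator to get the reduced form.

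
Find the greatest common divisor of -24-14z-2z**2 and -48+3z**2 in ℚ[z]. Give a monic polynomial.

Euclidean algorithm in ℚ[z]:
  -2z**2-14z-24 = (-2/3)(3z**2-48) + (-14z-56)
  3z**2-48 = (-(3/14)z+6/7)(-14z-56) + (0)
Last nonzero remainder: -14z-56. Dividing through by -14 gives the monic gcd z+4.

4+z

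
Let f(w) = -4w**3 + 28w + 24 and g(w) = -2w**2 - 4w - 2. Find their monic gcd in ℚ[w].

w + 1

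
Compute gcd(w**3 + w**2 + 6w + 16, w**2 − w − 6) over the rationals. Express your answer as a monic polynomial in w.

w + 2

Repeated division with remainder:
  w**3 + w**2 + 6w + 16 = (w + 2)(w**2 − w − 6) + (14w + 28)
  w**2 − w − 6 = ((1/14)w − 3/14)(14w + 28) + (0)
Last nonzero remainder: 14w + 28. Dividing through by 14 gives the monic gcd w + 2.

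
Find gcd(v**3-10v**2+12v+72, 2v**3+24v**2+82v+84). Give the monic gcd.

Repeated division with remainder:
  v**3-10v**2+12v+72 = (1/2)(2v**3+24v**2+82v+84) + (-22v**2-29v+30)
  2v**3+24v**2+82v+84 = (-(1/11)v-235/242)(-22v**2-29v+30) + ((13689/242)v+13689/121)
  -22v**2-29v+30 = (-(5324/13689)v+1210/4563)((13689/242)v+13689/121) + (0)
Last nonzero remainder: (13689/242)v+13689/121. Dividing through by 13689/242 gives the monic gcd v+2.

v+2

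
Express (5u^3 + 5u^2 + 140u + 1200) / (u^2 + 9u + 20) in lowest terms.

Euclidean algorithm in ℚ[u]:
  5u^3 + 5u^2 + 140u + 1200 = (5u − 40)(u^2 + 9u + 20) + (400u + 2000)
  u^2 + 9u + 20 = ((1/400)u + 1/100)(400u + 2000) + (0)
Last nonzero remainder: 400u + 2000. Dividing through by 400 gives the monic gcd u + 5.
Cancel u + 5 from numerator and denominator to get the reduced form.

(5u^2 − 20u + 240)/(u + 4)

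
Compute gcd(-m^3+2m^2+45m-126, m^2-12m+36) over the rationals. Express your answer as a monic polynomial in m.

Euclidean algorithm in ℚ[m]:
  -m^3+2m^2+45m-126 = (-m-10)(m^2-12m+36) + (-39m+234)
  m^2-12m+36 = (-(1/39)m+2/13)(-39m+234) + (0)
Last nonzero remainder: -39m+234. Dividing through by -39 gives the monic gcd m-6.

m-6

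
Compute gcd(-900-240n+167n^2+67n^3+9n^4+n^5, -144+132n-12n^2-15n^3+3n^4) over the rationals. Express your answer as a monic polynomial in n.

Repeated division with remainder:
  n^5+9n^4+67n^3+167n^2-240n-900 = ((1/3)n+14/3)(3n^4-15n^3-12n^2+132n-144) + (141n^3+179n^2-808n-228)
  3n^4-15n^3-12n^2+132n-144 = ((1/47)n-884/6627)(141n^3+179n^2-808n-228) + ((192640/6627)n^2+(192640/6627)n-385280/2209)
  141n^3+179n^2-808n-228 = ((934407/192640)n+125913/96320)((192640/6627)n^2+(192640/6627)n-385280/2209) + (0)
Last nonzero remainder: (192640/6627)n^2+(192640/6627)n-385280/2209. Dividing through by 192640/6627 gives the monic gcd n^2+n-6.

-6+n+n^2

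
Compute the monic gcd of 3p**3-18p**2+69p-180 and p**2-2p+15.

Apply the Euclidean algorithm:
  3p**3-18p**2+69p-180 = (3p-12)(p**2-2p+15) + (0)
The last nonzero remainder p**2-2p+15 is already monic.

p**2-2p+15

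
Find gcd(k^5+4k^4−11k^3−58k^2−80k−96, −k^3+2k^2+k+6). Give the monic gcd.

k^2+k+2

Euclidean algorithm in ℚ[k]:
  k^5+4k^4−11k^3−58k^2−80k−96 = (−k^2−6k−2)(−k^3+2k^2+k+6) + (−42k^2−42k−84)
  −k^3+2k^2+k+6 = ((1/42)k−1/14)(−42k^2−42k−84) + (0)
Last nonzero remainder: −42k^2−42k−84. Dividing through by −42 gives the monic gcd k^2+k+2.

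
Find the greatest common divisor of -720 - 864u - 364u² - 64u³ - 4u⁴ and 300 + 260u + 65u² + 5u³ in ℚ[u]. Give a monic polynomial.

60 + 52u + 13u² + u³

By polynomial division,
  -4u⁴ - 64u³ - 364u² - 864u - 720 = (-(4/5)u - 12/5)(5u³ + 65u² + 260u + 300) + (0)
Last nonzero remainder: 5u³ + 65u² + 260u + 300. Dividing through by 5 gives the monic gcd u³ + 13u² + 52u + 60.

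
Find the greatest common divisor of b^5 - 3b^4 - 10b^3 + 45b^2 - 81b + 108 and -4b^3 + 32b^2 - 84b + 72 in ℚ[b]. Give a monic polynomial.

b^2 - 6b + 9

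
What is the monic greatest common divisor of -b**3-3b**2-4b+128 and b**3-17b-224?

b**2+7b+32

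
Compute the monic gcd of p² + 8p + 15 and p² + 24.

1

Repeated division with remainder:
  p² + 8p + 15 = (p² + 24) + (8p - 9)
  p² + 24 = ((1/8)p + 9/64)(8p - 9) + (1617/64)
  8p - 9 = ((512/1617)p - 192/539)(1617/64) + (0)
The last nonzero remainder is the constant 1617/64, so the polynomials are coprime and gcd = 1.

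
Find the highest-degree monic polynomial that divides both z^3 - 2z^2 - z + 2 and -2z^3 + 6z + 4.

z^2 - z - 2

Euclidean algorithm in ℚ[z]:
  z^3 - 2z^2 - z + 2 = (-1/2)(-2z^3 + 6z + 4) + (-2z^2 + 2z + 4)
  -2z^3 + 6z + 4 = (z + 1)(-2z^2 + 2z + 4) + (0)
Last nonzero remainder: -2z^2 + 2z + 4. Dividing through by -2 gives the monic gcd z^2 - z - 2.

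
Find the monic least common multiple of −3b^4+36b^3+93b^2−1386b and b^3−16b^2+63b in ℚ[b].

Euclidean algorithm in ℚ[b]:
  −3b^4+36b^3+93b^2−1386b = (−3b−12)(b^3−16b^2+63b) + (90b^2−630b)
  b^3−16b^2+63b = ((1/90)b−1/10)(90b^2−630b) + (0)
Last nonzero remainder: 90b^2−630b. Dividing through by 90 gives the monic gcd b^2−7b.
Then lcm(f, g) = f·g / gcd(f, g); expanding and making the result monic gives the answer.

b^5−21b^4+77b^3+741b^2−4158b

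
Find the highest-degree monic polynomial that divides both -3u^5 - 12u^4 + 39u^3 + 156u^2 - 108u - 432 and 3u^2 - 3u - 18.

u^2 - u - 6

Euclidean algorithm in ℚ[u]:
  -3u^5 - 12u^4 + 39u^3 + 156u^2 - 108u - 432 = (-u^3 - 5u^2 + 2u + 24)(3u^2 - 3u - 18) + (0)
Last nonzero remainder: 3u^2 - 3u - 18. Dividing through by 3 gives the monic gcd u^2 - u - 6.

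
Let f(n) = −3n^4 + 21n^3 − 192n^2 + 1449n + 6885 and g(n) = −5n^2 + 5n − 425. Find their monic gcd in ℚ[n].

n^2 − n + 85

Repeated division with remainder:
  −3n^4 + 21n^3 − 192n^2 + 1449n + 6885 = ((3/5)n^2 − (18/5)n − 81/5)(−5n^2 + 5n − 425) + (0)
Last nonzero remainder: −5n^2 + 5n − 425. Dividing through by −5 gives the monic gcd n^2 − n + 85.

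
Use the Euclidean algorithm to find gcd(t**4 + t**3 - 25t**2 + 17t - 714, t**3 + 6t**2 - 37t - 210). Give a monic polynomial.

Apply the Euclidean algorithm:
  t**4 + t**3 - 25t**2 + 17t - 714 = (t - 5)(t**3 + 6t**2 - 37t - 210) + (42t**2 + 42t - 1764)
  t**3 + 6t**2 - 37t - 210 = ((1/42)t + 5/42)(42t**2 + 42t - 1764) + (0)
Last nonzero remainder: 42t**2 + 42t - 1764. Dividing through by 42 gives the monic gcd t**2 + t - 42.

t**2 + t - 42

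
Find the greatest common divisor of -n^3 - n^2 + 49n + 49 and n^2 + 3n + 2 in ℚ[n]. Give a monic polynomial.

n + 1

Repeated division with remainder:
  -n^3 - n^2 + 49n + 49 = (-n + 2)(n^2 + 3n + 2) + (45n + 45)
  n^2 + 3n + 2 = ((1/45)n + 2/45)(45n + 45) + (0)
Last nonzero remainder: 45n + 45. Dividing through by 45 gives the monic gcd n + 1.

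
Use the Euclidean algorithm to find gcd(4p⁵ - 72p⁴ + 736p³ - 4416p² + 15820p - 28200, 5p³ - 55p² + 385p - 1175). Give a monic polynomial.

Euclidean algorithm in ℚ[p]:
  4p⁵ - 72p⁴ + 736p³ - 4416p² + 15820p - 28200 = ((4/5)p² - (28/5)p + 24)(5p³ - 55p² + 385p - 1175) + (0)
Last nonzero remainder: 5p³ - 55p² + 385p - 1175. Dividing through by 5 gives the monic gcd p³ - 11p² + 77p - 235.

p³ - 11p² + 77p - 235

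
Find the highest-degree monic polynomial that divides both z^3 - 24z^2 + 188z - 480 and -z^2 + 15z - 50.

z - 10

Euclidean algorithm in ℚ[z]:
  z^3 - 24z^2 + 188z - 480 = (-z + 9)(-z^2 + 15z - 50) + (3z - 30)
  -z^2 + 15z - 50 = (-(1/3)z + 5/3)(3z - 30) + (0)
Last nonzero remainder: 3z - 30. Dividing through by 3 gives the monic gcd z - 10.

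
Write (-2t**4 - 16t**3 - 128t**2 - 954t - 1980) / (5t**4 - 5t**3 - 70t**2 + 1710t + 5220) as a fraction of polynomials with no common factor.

Euclidean algorithm in ℚ[t]:
  -2t**4 - 16t**3 - 128t**2 - 954t - 1980 = (-2/5)(5t**4 - 5t**3 - 70t**2 + 1710t + 5220) + (-18t**3 - 156t**2 - 270t + 108)
  5t**4 - 5t**3 - 70t**2 + 1710t + 5220 = (-(5/18)t + 145/54)(-18t**3 - 156t**2 - 270t + 108) + ((2465/9)t**2 + 2465t + 4930)
  -18t**3 - 156t**2 - 270t + 108 = (-(162/2465)t + 54/2465)((2465/9)t**2 + 2465t + 4930) + (0)
Last nonzero remainder: (2465/9)t**2 + 2465t + 4930. Dividing through by 2465/9 gives the monic gcd t**2 + 9t + 18.
Cancel t**2 + 9t + 18 from numerator and denominator to get the reduced form.

(-2t**2 + 2t - 110)/(5t**2 - 50t + 290)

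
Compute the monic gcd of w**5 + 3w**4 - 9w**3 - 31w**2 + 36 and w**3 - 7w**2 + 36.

w**2 - w - 6

Euclidean algorithm in ℚ[w]:
  w**5 + 3w**4 - 9w**3 - 31w**2 + 36 = (w**2 + 10w + 61)(w**3 - 7w**2 + 36) + (360w**2 - 360w - 2160)
  w**3 - 7w**2 + 36 = ((1/360)w - 1/60)(360w**2 - 360w - 2160) + (0)
Last nonzero remainder: 360w**2 - 360w - 2160. Dividing through by 360 gives the monic gcd w**2 - w - 6.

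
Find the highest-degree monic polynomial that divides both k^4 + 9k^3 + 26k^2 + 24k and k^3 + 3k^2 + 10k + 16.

By polynomial division,
  k^4 + 9k^3 + 26k^2 + 24k = (k + 6)(k^3 + 3k^2 + 10k + 16) + (-2k^2 - 52k - 96)
  k^3 + 3k^2 + 10k + 16 = (-(1/2)k + 23/2)(-2k^2 - 52k - 96) + (560k + 1120)
  -2k^2 - 52k - 96 = (-(1/280)k - 3/35)(560k + 1120) + (0)
Last nonzero remainder: 560k + 1120. Dividing through by 560 gives the monic gcd k + 2.

k + 2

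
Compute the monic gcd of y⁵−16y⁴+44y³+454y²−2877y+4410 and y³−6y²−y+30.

Euclidean algorithm in ℚ[y]:
  y⁵−16y⁴+44y³+454y²−2877y+4410 = (y²−10y−15)(y³−6y²−y+30) + (324y²−2592y+4860)
  y³−6y²−y+30 = ((1/324)y+1/162)(324y²−2592y+4860) + (0)
Last nonzero remainder: 324y²−2592y+4860. Dividing through by 324 gives the monic gcd y²−8y+15.

y²−8y+15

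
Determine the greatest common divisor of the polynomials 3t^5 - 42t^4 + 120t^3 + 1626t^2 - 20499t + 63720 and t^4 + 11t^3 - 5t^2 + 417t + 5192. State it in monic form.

t^3 - 5t + 472

Apply the Euclidean algorithm:
  3t^5 - 42t^4 + 120t^3 + 1626t^2 - 20499t + 63720 = (3t - 75)(t^4 + 11t^3 - 5t^2 + 417t + 5192) + (960t^3 - 4800t + 453120)
  t^4 + 11t^3 - 5t^2 + 417t + 5192 = ((1/960)t + 11/960)(960t^3 - 4800t + 453120) + (0)
Last nonzero remainder: 960t^3 - 4800t + 453120. Dividing through by 960 gives the monic gcd t^3 - 5t + 472.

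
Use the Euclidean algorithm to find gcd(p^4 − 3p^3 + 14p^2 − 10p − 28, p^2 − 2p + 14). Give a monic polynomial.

p^2 − 2p + 14

Repeated division with remainder:
  p^4 − 3p^3 + 14p^2 − 10p − 28 = (p^2 − p − 2)(p^2 − 2p + 14) + (0)
The last nonzero remainder p^2 − 2p + 14 is already monic.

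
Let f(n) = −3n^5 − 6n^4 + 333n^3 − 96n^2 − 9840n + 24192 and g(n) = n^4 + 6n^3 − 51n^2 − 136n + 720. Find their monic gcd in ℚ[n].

n^3 + n^2 − 56n + 144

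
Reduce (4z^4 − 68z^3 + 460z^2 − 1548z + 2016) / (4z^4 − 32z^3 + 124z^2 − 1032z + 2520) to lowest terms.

(z^2 − 7z + 24)/(z^2 + 2z + 30)

Apply the Euclidean algorithm:
  4z^4 − 68z^3 + 460z^2 − 1548z + 2016 = (4z^4 − 32z^3 + 124z^2 − 1032z + 2520) + (−36z^3 + 336z^2 − 516z − 504)
  4z^4 − 32z^3 + 124z^2 − 1032z + 2520 = (−(1/9)z − 4/27)(−36z^3 + 336z^2 − 516z − 504) + ((1048/9)z^2 − (10480/9)z + 7336/3)
  −36z^3 + 336z^2 − 516z − 504 = (−(81/262)z − 27/131)((1048/9)z^2 − (10480/9)z + 7336/3) + (0)
Last nonzero remainder: (1048/9)z^2 − (10480/9)z + 7336/3. Dividing through by 1048/9 gives the monic gcd z^2 − 10z + 21.
Cancel z^2 − 10z + 21 from numerator and denominator to get the reduced form.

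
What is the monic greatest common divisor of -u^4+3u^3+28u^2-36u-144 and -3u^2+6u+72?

u^2-2u-24

Repeated division with remainder:
  -u^4+3u^3+28u^2-36u-144 = ((1/3)u^2-(1/3)u-2)(-3u^2+6u+72) + (0)
Last nonzero remainder: -3u^2+6u+72. Dividing through by -3 gives the monic gcd u^2-2u-24.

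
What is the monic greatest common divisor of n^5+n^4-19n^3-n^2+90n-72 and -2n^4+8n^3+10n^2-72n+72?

n^3-2n^2-9n+18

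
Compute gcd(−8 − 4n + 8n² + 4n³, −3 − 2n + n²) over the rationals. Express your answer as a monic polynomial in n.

1 + n

Euclidean algorithm in ℚ[n]:
  4n³ + 8n² − 4n − 8 = (4n + 16)(n² − 2n − 3) + (40n + 40)
  n² − 2n − 3 = ((1/40)n − 3/40)(40n + 40) + (0)
Last nonzero remainder: 40n + 40. Dividing through by 40 gives the monic gcd n + 1.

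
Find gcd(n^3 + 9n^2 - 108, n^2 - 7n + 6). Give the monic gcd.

By polynomial division,
  n^3 + 9n^2 - 108 = (n + 16)(n^2 - 7n + 6) + (106n - 204)
  n^2 - 7n + 6 = ((1/106)n - 269/5618)(106n - 204) + (-10584/2809)
  106n - 204 = (-(148877/5292)n + 47753/882)(-10584/2809) + (0)
The last nonzero remainder is the constant -10584/2809, so the polynomials are coprime and gcd = 1.

1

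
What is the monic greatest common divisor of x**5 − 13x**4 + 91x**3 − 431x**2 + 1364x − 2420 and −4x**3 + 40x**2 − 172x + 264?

Euclidean algorithm in ℚ[x]:
  x**5 − 13x**4 + 91x**3 − 431x**2 + 1364x − 2420 = (−(1/4)x**2 + (3/4)x − 9/2)(−4x**3 + 40x**2 − 172x + 264) + (−56x**2 + 392x − 1232)
  −4x**3 + 40x**2 − 172x + 264 = ((1/14)x − 3/14)(−56x**2 + 392x − 1232) + (0)
Last nonzero remainder: −56x**2 + 392x − 1232. Dividing through by −56 gives the monic gcd x**2 − 7x + 22.

x**2 − 7x + 22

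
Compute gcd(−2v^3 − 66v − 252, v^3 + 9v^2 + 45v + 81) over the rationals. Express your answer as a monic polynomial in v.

v + 3

Euclidean algorithm in ℚ[v]:
  −2v^3 − 66v − 252 = (−2)(v^3 + 9v^2 + 45v + 81) + (18v^2 + 24v − 90)
  v^3 + 9v^2 + 45v + 81 = ((1/18)v + 23/54)(18v^2 + 24v − 90) + ((358/9)v + 358/3)
  18v^2 + 24v − 90 = ((81/179)v − 135/179)((358/9)v + 358/3) + (0)
Last nonzero remainder: (358/9)v + 358/3. Dividing through by 358/9 gives the monic gcd v + 3.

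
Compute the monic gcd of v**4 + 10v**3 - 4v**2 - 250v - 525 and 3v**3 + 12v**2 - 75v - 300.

v**2 - 25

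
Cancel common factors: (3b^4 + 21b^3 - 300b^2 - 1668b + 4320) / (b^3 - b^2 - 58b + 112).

(3b^2 + 3b - 270)/(b - 7)

Euclidean algorithm in ℚ[b]:
  3b^4 + 21b^3 - 300b^2 - 1668b + 4320 = (3b + 24)(b^3 - b^2 - 58b + 112) + (-102b^2 - 612b + 1632)
  b^3 - b^2 - 58b + 112 = (-(1/102)b + 7/102)(-102b^2 - 612b + 1632) + (0)
Last nonzero remainder: -102b^2 - 612b + 1632. Dividing through by -102 gives the monic gcd b^2 + 6b - 16.
Cancel b^2 + 6b - 16 from numerator and denominator to get the reduced form.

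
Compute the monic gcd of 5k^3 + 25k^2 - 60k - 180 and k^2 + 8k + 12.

Apply the Euclidean algorithm:
  5k^3 + 25k^2 - 60k - 180 = (5k - 15)(k^2 + 8k + 12) + (0)
The last nonzero remainder k^2 + 8k + 12 is already monic.

k^2 + 8k + 12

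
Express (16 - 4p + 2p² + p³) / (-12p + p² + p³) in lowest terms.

Apply the Euclidean algorithm:
  p³ + 2p² - 4p + 16 = (p³ + p² - 12p) + (p² + 8p + 16)
  p³ + p² - 12p = (p - 7)(p² + 8p + 16) + (28p + 112)
  p² + 8p + 16 = ((1/28)p + 1/7)(28p + 112) + (0)
Last nonzero remainder: 28p + 112. Dividing through by 28 gives the monic gcd p + 4.
Cancel p + 4 from numerator and denominator to get the reduced form.

(4 - 2p + p²)/(-3p + p²)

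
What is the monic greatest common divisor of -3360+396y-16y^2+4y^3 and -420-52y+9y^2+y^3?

Euclidean algorithm in ℚ[y]:
  4y^3-16y^2+396y-3360 = (4)(y^3+9y^2-52y-420) + (-52y^2+604y-1680)
  y^3+9y^2-52y-420 = (-(1/52)y-67/169)(-52y^2+604y-1680) + ((26220/169)y-183540/169)
  -52y^2+604y-1680 = (-(2197/6555)y+676/437)((26220/169)y-183540/169) + (0)
Last nonzero remainder: (26220/169)y-183540/169. Dividing through by 26220/169 gives the monic gcd y-7.

-7+y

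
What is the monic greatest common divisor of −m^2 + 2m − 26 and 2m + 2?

1

Apply the Euclidean algorithm:
  −m^2 + 2m − 26 = (−(1/2)m + 3/2)(2m + 2) + (−29)
  2m + 2 = (−(2/29)m − 2/29)(−29) + (0)
The last nonzero remainder is the constant −29, so the polynomials are coprime and gcd = 1.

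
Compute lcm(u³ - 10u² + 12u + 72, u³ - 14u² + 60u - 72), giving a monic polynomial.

u⁴ - 12u³ + 32u² + 48u - 144

By polynomial division,
  u³ - 10u² + 12u + 72 = (u³ - 14u² + 60u - 72) + (4u² - 48u + 144)
  u³ - 14u² + 60u - 72 = ((1/4)u - 1/2)(4u² - 48u + 144) + (0)
Last nonzero remainder: 4u² - 48u + 144. Dividing through by 4 gives the monic gcd u² - 12u + 36.
Then lcm(f, g) = f·g / gcd(f, g); expanding and making the result monic gives the answer.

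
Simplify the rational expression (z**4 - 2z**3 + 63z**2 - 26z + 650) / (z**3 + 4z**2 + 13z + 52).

Apply the Euclidean algorithm:
  z**4 - 2z**3 + 63z**2 - 26z + 650 = (z - 6)(z**3 + 4z**2 + 13z + 52) + (74z**2 + 962)
  z**3 + 4z**2 + 13z + 52 = ((1/74)z + 2/37)(74z**2 + 962) + (0)
Last nonzero remainder: 74z**2 + 962. Dividing through by 74 gives the monic gcd z**2 + 13.
Cancel z**2 + 13 from numerator and denominator to get the reduced form.

(z**2 - 2z + 50)/(z + 4)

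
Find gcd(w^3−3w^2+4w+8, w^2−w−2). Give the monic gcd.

w+1

Apply the Euclidean algorithm:
  w^3−3w^2+4w+8 = (w−2)(w^2−w−2) + (4w+4)
  w^2−w−2 = ((1/4)w−1/2)(4w+4) + (0)
Last nonzero remainder: 4w+4. Dividing through by 4 gives the monic gcd w+1.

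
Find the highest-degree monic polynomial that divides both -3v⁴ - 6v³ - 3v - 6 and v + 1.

v + 1

Apply the Euclidean algorithm:
  -3v⁴ - 6v³ - 3v - 6 = (-3v³ - 3v² + 3v - 6)(v + 1) + (0)
The last nonzero remainder v + 1 is already monic.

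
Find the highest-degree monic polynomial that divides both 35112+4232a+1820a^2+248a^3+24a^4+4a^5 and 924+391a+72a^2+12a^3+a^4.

By polynomial division,
  4a^5+24a^4+248a^3+1820a^2+4232a+35112 = (4a−24)(a^4+12a^3+72a^2+391a+924) + (248a^3+1984a^2+9920a+57288)
  a^4+12a^3+72a^2+391a+924 = ((1/248)a+1/62)(248a^3+1984a^2+9920a+57288) + (0)
Last nonzero remainder: 248a^3+1984a^2+9920a+57288. Dividing through by 248 gives the monic gcd a^3+8a^2+40a+231.

231+40a+8a^2+a^3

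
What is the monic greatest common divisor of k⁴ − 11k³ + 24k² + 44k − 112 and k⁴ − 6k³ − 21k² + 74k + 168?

k³ − 9k² + 6k + 56

Euclidean algorithm in ℚ[k]:
  k⁴ − 11k³ + 24k² + 44k − 112 = (k⁴ − 6k³ − 21k² + 74k + 168) + (−5k³ + 45k² − 30k − 280)
  k⁴ − 6k³ − 21k² + 74k + 168 = (−(1/5)k − 3/5)(−5k³ + 45k² − 30k − 280) + (0)
Last nonzero remainder: −5k³ + 45k² − 30k − 280. Dividing through by −5 gives the monic gcd k³ − 9k² + 6k + 56.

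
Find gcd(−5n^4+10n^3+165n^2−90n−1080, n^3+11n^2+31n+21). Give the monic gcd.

n+3

Repeated division with remainder:
  −5n^4+10n^3+165n^2−90n−1080 = (−5n+65)(n^3+11n^2+31n+21) + (−395n^2−2000n−2445)
  n^3+11n^2+31n+21 = (−(1/395)n−469/31205)(−395n^2−2000n−2445) + (−(32760/6241)n−98280/6241)
  −395n^2−2000n−2445 = ((493039/6552)n+1017283/6552)(−(32760/6241)n−98280/6241) + (0)
Last nonzero remainder: −(32760/6241)n−98280/6241. Dividing through by −32760/6241 gives the monic gcd n+3.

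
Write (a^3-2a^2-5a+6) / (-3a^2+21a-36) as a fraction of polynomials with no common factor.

(-a^2-a+2)/(3a-12)

Euclidean algorithm in ℚ[a]:
  a^3-2a^2-5a+6 = (-(1/3)a-5/3)(-3a^2+21a-36) + (18a-54)
  -3a^2+21a-36 = (-(1/6)a+2/3)(18a-54) + (0)
Last nonzero remainder: 18a-54. Dividing through by 18 gives the monic gcd a-3.
Cancel a-3 from numerator and denominator to get the reduced form.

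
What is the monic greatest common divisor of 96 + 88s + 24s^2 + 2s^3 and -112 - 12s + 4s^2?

Repeated division with remainder:
  2s^3 + 24s^2 + 88s + 96 = ((1/2)s + 15/2)(4s^2 - 12s - 112) + (234s + 936)
  4s^2 - 12s - 112 = ((2/117)s - 14/117)(234s + 936) + (0)
Last nonzero remainder: 234s + 936. Dividing through by 234 gives the monic gcd s + 4.

4 + s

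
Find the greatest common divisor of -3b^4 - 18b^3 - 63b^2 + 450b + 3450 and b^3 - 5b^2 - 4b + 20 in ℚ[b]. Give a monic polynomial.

b - 5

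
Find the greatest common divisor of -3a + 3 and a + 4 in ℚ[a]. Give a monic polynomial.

Euclidean algorithm in ℚ[a]:
  -3a + 3 = (-3)(a + 4) + (15)
  a + 4 = ((1/15)a + 4/15)(15) + (0)
The last nonzero remainder is the constant 15, so the polynomials are coprime and gcd = 1.

1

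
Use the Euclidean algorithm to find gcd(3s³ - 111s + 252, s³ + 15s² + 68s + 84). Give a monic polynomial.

s + 7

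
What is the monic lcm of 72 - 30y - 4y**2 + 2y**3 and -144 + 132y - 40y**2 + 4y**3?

By polynomial division,
  2y**3 - 4y**2 - 30y + 72 = (1/2)(4y**3 - 40y**2 + 132y - 144) + (16y**2 - 96y + 144)
  4y**3 - 40y**2 + 132y - 144 = ((1/4)y - 1)(16y**2 - 96y + 144) + (0)
Last nonzero remainder: 16y**2 - 96y + 144. Dividing through by 16 gives the monic gcd y**2 - 6y + 9.
Then lcm(f, g) = f·g / gcd(f, g); expanding and making the result monic gives the answer.

-144 + 96y - 7y**2 - 6y**3 + y**4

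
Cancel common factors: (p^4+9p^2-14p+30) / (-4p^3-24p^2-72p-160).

Repeated division with remainder:
  p^4+9p^2-14p+30 = (-(1/4)p+3/2)(-4p^3-24p^2-72p-160) + (27p^2+54p+270)
  -4p^3-24p^2-72p-160 = (-(4/27)p-16/27)(27p^2+54p+270) + (0)
Last nonzero remainder: 27p^2+54p+270. Dividing through by 27 gives the monic gcd p^2+2p+10.
Cancel p^2+2p+10 from numerator and denominator to get the reduced form.

(-p^2+2p-3)/(4p+16)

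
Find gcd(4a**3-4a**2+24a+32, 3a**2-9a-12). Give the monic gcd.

By polynomial division,
  4a**3-4a**2+24a+32 = ((4/3)a+8/3)(3a**2-9a-12) + (64a+64)
  3a**2-9a-12 = ((3/64)a-3/16)(64a+64) + (0)
Last nonzero remainder: 64a+64. Dividing through by 64 gives the monic gcd a+1.

a+1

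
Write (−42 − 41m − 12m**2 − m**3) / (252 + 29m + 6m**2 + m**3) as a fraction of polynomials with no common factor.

Euclidean algorithm in ℚ[m]:
  −m**3 − 12m**2 − 41m − 42 = (−1)(m**3 + 6m**2 + 29m + 252) + (−6m**2 − 12m + 210)
  m**3 + 6m**2 + 29m + 252 = (−(1/6)m − 2/3)(−6m**2 − 12m + 210) + (56m + 392)
  −6m**2 − 12m + 210 = (−(3/28)m + 15/28)(56m + 392) + (0)
Last nonzero remainder: 56m + 392. Dividing through by 56 gives the monic gcd m + 7.
Cancel m + 7 from numerator and denominator to get the reduced form.

(−6 − 5m − m**2)/(36 − m + m**2)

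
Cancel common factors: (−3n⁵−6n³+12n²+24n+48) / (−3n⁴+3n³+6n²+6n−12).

Euclidean algorithm in ℚ[n]:
  −3n⁵−6n³+12n²+24n+48 = (n+1)(−3n⁴+3n³+6n²+6n−12) + (−15n³+30n+60)
  −3n⁴+3n³+6n²+6n−12 = ((1/5)n−1/5)(−15n³+30n+60) + (0)
Last nonzero remainder: −15n³+30n+60. Dividing through by −15 gives the monic gcd n³−2n−4.
Cancel n³−2n−4 from numerator and denominator to get the reduced form.

(n²+4)/(n−1)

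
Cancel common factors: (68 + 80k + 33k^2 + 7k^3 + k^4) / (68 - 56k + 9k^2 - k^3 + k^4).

(4 + 4k + k^2)/(4 - 4k + k^2)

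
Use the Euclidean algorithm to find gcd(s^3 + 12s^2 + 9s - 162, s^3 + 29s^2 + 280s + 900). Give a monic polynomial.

Repeated division with remainder:
  s^3 + 12s^2 + 9s - 162 = (s^3 + 29s^2 + 280s + 900) + (-17s^2 - 271s - 1062)
  s^3 + 29s^2 + 280s + 900 = (-(1/17)s - 222/289)(-17s^2 - 271s - 1062) + ((2704/289)s + 24336/289)
  -17s^2 - 271s - 1062 = (-(4913/2704)s - 17051/1352)((2704/289)s + 24336/289) + (0)
Last nonzero remainder: (2704/289)s + 24336/289. Dividing through by 2704/289 gives the monic gcd s + 9.

s + 9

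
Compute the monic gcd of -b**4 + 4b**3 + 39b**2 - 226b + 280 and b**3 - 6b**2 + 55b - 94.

b - 2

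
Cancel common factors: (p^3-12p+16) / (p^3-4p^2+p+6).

Euclidean algorithm in ℚ[p]:
  p^3-12p+16 = (p^3-4p^2+p+6) + (4p^2-13p+10)
  p^3-4p^2+p+6 = ((1/4)p-3/16)(4p^2-13p+10) + (-(63/16)p+63/8)
  4p^2-13p+10 = (-(64/63)p+80/63)(-(63/16)p+63/8) + (0)
Last nonzero remainder: -(63/16)p+63/8. Dividing through by -63/16 gives the monic gcd p-2.
Cancel p-2 from numerator and denominator to get the reduced form.

(p^2+2p-8)/(p^2-2p-3)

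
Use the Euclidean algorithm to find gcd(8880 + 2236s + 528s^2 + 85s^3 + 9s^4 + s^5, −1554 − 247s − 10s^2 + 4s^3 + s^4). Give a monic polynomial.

Repeated division with remainder:
  s^5 + 9s^4 + 85s^3 + 528s^2 + 2236s + 8880 = (s + 5)(s^4 + 4s^3 − 10s^2 − 247s − 1554) + (75s^3 + 825s^2 + 5025s + 16650)
  s^4 + 4s^3 − 10s^2 − 247s − 1554 = ((1/75)s − 7/75)(75s^3 + 825s^2 + 5025s + 16650) + (0)
Last nonzero remainder: 75s^3 + 825s^2 + 5025s + 16650. Dividing through by 75 gives the monic gcd s^3 + 11s^2 + 67s + 222.

222 + 67s + 11s^2 + s^3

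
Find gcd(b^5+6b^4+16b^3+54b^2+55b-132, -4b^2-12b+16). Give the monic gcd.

b^2+3b-4

Apply the Euclidean algorithm:
  b^5+6b^4+16b^3+54b^2+55b-132 = (-(1/4)b^3-(3/4)b^2-(11/4)b-33/4)(-4b^2-12b+16) + (0)
Last nonzero remainder: -4b^2-12b+16. Dividing through by -4 gives the monic gcd b^2+3b-4.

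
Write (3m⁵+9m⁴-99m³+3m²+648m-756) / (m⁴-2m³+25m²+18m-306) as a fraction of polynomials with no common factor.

(3m³+9m²-72m+84)/(m²-2m+34)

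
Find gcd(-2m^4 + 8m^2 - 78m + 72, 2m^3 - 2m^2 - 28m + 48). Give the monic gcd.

Repeated division with remainder:
  -2m^4 + 8m^2 - 78m + 72 = (-m - 1)(2m^3 - 2m^2 - 28m + 48) + (-22m^2 - 58m + 120)
  2m^3 - 2m^2 - 28m + 48 = (-(1/11)m + 40/121)(-22m^2 - 58m + 120) + ((252/121)m + 1008/121)
  -22m^2 - 58m + 120 = (-(1331/126)m + 605/42)((252/121)m + 1008/121) + (0)
Last nonzero remainder: (252/121)m + 1008/121. Dividing through by 252/121 gives the monic gcd m + 4.

m + 4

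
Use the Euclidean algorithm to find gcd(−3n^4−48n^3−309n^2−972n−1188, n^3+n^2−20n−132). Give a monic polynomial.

n^2+7n+22

Euclidean algorithm in ℚ[n]:
  −3n^4−48n^3−309n^2−972n−1188 = (−3n−45)(n^3+n^2−20n−132) + (−324n^2−2268n−7128)
  n^3+n^2−20n−132 = (−(1/324)n+1/54)(−324n^2−2268n−7128) + (0)
Last nonzero remainder: −324n^2−2268n−7128. Dividing through by −324 gives the monic gcd n^2+7n+22.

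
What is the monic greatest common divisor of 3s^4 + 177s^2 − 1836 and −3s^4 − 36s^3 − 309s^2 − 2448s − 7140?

s^2 + 68

By polynomial division,
  3s^4 + 177s^2 − 1836 = (−1)(−3s^4 − 36s^3 − 309s^2 − 2448s − 7140) + (−36s^3 − 132s^2 − 2448s − 8976)
  −3s^4 − 36s^3 − 309s^2 − 2448s − 7140 = ((1/12)s + 25/36)(−36s^3 − 132s^2 − 2448s − 8976) + (−(40/3)s^2 − 2720/3)
  −36s^3 − 132s^2 − 2448s − 8976 = ((27/10)s + 99/10)(−(40/3)s^2 − 2720/3) + (0)
Last nonzero remainder: −(40/3)s^2 − 2720/3. Dividing through by −40/3 gives the monic gcd s^2 + 68.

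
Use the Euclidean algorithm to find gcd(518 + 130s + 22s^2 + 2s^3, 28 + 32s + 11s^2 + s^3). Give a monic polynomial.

7 + s

By polynomial division,
  2s^3 + 22s^2 + 130s + 518 = (2)(s^3 + 11s^2 + 32s + 28) + (66s + 462)
  s^3 + 11s^2 + 32s + 28 = ((1/66)s^2 + (2/33)s + 2/33)(66s + 462) + (0)
Last nonzero remainder: 66s + 462. Dividing through by 66 gives the monic gcd s + 7.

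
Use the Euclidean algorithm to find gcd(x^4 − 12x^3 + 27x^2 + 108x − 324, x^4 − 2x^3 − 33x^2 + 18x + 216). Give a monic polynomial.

x^3 − 6x^2 − 9x + 54

By polynomial division,
  x^4 − 12x^3 + 27x^2 + 108x − 324 = (x^4 − 2x^3 − 33x^2 + 18x + 216) + (−10x^3 + 60x^2 + 90x − 540)
  x^4 − 2x^3 − 33x^2 + 18x + 216 = (−(1/10)x − 2/5)(−10x^3 + 60x^2 + 90x − 540) + (0)
Last nonzero remainder: −10x^3 + 60x^2 + 90x − 540. Dividing through by −10 gives the monic gcd x^3 − 6x^2 − 9x + 54.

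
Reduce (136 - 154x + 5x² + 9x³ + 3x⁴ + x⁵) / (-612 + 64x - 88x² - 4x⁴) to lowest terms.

Euclidean algorithm in ℚ[x]:
  x⁵ + 3x⁴ + 9x³ + 5x² - 154x + 136 = (-(1/4)x - 3/4)(-4x⁴ - 88x² + 64x - 612) + (-13x³ - 45x² - 259x - 323)
  -4x⁴ - 88x² + 64x - 612 = ((4/13)x - 180/169)(-13x³ - 45x² - 259x - 323) + (-(9504/169)x² - (19008/169)x - 161568/169)
  -13x³ - 45x² - 259x - 323 = ((2197/9504)x + 3211/9504)(-(9504/169)x² - (19008/169)x - 161568/169) + (0)
Last nonzero remainder: -(9504/169)x² - (19008/169)x - 161568/169. Dividing through by -9504/169 gives the monic gcd x² + 2x + 17.
Cancel x² + 2x + 17 from numerator and denominator to get the reduced form.

(-8 + 10x - x² - x³)/(36 - 8x + 4x²)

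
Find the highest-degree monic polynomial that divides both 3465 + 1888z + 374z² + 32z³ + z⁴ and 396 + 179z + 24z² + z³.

99 + 20z + z²

Euclidean algorithm in ℚ[z]:
  z⁴ + 32z³ + 374z² + 1888z + 3465 = (z + 8)(z³ + 24z² + 179z + 396) + (3z² + 60z + 297)
  z³ + 24z² + 179z + 396 = ((1/3)z + 4/3)(3z² + 60z + 297) + (0)
Last nonzero remainder: 3z² + 60z + 297. Dividing through by 3 gives the monic gcd z² + 20z + 99.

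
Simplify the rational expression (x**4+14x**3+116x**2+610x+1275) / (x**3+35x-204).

Repeated division with remainder:
  x**4+14x**3+116x**2+610x+1275 = (x+14)(x**3+35x-204) + (81x**2+324x+4131)
  x**3+35x-204 = ((1/81)x-4/81)(81x**2+324x+4131) + (0)
Last nonzero remainder: 81x**2+324x+4131. Dividing through by 81 gives the monic gcd x**2+4x+51.
Cancel x**2+4x+51 from numerator and denominator to get the reduced form.

(x**2+10x+25)/(x-4)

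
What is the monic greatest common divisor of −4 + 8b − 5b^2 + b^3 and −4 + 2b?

Repeated division with remainder:
  b^3 − 5b^2 + 8b − 4 = ((1/2)b^2 − (3/2)b + 1)(2b − 4) + (0)
Last nonzero remainder: 2b − 4. Dividing through by 2 gives the monic gcd b − 2.

−2 + b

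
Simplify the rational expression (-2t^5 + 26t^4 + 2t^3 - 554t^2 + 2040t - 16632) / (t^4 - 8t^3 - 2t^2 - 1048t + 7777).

By polynomial division,
  -2t^5 + 26t^4 + 2t^3 - 554t^2 + 2040t - 16632 = (-2t + 10)(t^4 - 8t^3 - 2t^2 - 1048t + 7777) + (78t^3 - 2630t^2 + 28074t - 94402)
  t^4 - 8t^3 - 2t^2 - 1048t + 7777 = ((1/78)t + 1003/3042)(78t^3 - 2630t^2 + 28074t - 94402) + ((768460/1521)t^2 - (1536920/169)t + 59171420/1521)
  78t^3 - 2630t^2 + 28074t - 94402 = ((59319/384230)t - 932373/384230)((768460/1521)t^2 - (1536920/169)t + 59171420/1521) + (0)
Last nonzero remainder: (768460/1521)t^2 - (1536920/169)t + 59171420/1521. Dividing through by 768460/1521 gives the monic gcd t^2 - 18t + 77.
Cancel t^2 - 18t + 77 from numerator and denominator to get the reduced form.

(-2t^3 - 10t^2 - 24t - 216)/(t^2 + 10t + 101)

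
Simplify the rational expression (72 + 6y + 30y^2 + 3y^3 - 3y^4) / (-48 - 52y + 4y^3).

(-6 - 3y^2)/(4 + 4y)

Apply the Euclidean algorithm:
  -3y^4 + 3y^3 + 30y^2 + 6y + 72 = (-(3/4)y + 3/4)(4y^3 - 52y - 48) + (-9y^2 + 9y + 108)
  4y^3 - 52y - 48 = (-(4/9)y - 4/9)(-9y^2 + 9y + 108) + (0)
Last nonzero remainder: -9y^2 + 9y + 108. Dividing through by -9 gives the monic gcd y^2 - y - 12.
Cancel y^2 - y - 12 from numerator and denominator to get the reduced form.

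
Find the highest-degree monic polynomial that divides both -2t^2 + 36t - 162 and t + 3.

Repeated division with remainder:
  -2t^2 + 36t - 162 = (-2t + 42)(t + 3) + (-288)
  t + 3 = (-(1/288)t - 1/96)(-288) + (0)
The last nonzero remainder is the constant -288, so the polynomials are coprime and gcd = 1.

1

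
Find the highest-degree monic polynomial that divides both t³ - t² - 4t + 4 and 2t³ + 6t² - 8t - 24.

t² - 4

By polynomial division,
  t³ - t² - 4t + 4 = (1/2)(2t³ + 6t² - 8t - 24) + (-4t² + 16)
  2t³ + 6t² - 8t - 24 = (-(1/2)t - 3/2)(-4t² + 16) + (0)
Last nonzero remainder: -4t² + 16. Dividing through by -4 gives the monic gcd t² - 4.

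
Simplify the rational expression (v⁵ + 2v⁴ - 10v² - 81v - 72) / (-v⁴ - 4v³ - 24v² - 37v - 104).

(-v³ - v² + 9v + 9)/(v² + 3v + 13)

Euclidean algorithm in ℚ[v]:
  v⁵ + 2v⁴ - 10v² - 81v - 72 = (-v + 2)(-v⁴ - 4v³ - 24v² - 37v - 104) + (-16v³ + v² - 111v + 136)
  -v⁴ - 4v³ - 24v² - 37v - 104 = ((1/16)v + 65/256)(-16v³ + v² - 111v + 136) + (-(4433/256)v² - (4433/256)v - 4433/32)
  -16v³ + v² - 111v + 136 = ((4096/4433)v - 4352/4433)(-(4433/256)v² - (4433/256)v - 4433/32) + (0)
Last nonzero remainder: -(4433/256)v² - (4433/256)v - 4433/32. Dividing through by -4433/256 gives the monic gcd v² + v + 8.
Cancel v² + v + 8 from numerator and denominator to get the reduced form.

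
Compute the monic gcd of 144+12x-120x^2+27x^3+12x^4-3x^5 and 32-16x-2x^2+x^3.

By polynomial division,
  -3x^5+12x^4+27x^3-120x^2+12x+144 = (-3x^2+6x-9)(x^3-2x^2-16x+32) + (54x^2-324x+432)
  x^3-2x^2-16x+32 = ((1/54)x+2/27)(54x^2-324x+432) + (0)
Last nonzero remainder: 54x^2-324x+432. Dividing through by 54 gives the monic gcd x^2-6x+8.

8-6x+x^2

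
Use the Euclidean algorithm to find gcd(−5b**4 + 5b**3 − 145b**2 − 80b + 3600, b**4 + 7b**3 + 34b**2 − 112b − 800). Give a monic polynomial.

Apply the Euclidean algorithm:
  −5b**4 + 5b**3 − 145b**2 − 80b + 3600 = (−5)(b**4 + 7b**3 + 34b**2 − 112b − 800) + (40b**3 + 25b**2 − 640b − 400)
  b**4 + 7b**3 + 34b**2 − 112b − 800 = ((1/40)b + 51/320)(40b**3 + 25b**2 − 640b − 400) + ((2945/64)b**2 − 2945/4)
  40b**3 + 25b**2 − 640b − 400 = ((512/589)b + 320/589)((2945/64)b**2 − 2945/4) + (0)
Last nonzero remainder: (2945/64)b**2 − 2945/4. Dividing through by 2945/64 gives the monic gcd b**2 − 16.

b**2 − 16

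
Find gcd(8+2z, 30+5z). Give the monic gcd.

1

By polynomial division,
  2z+8 = (2/5)(5z+30) + (-4)
  5z+30 = (-(5/4)z-15/2)(-4) + (0)
The last nonzero remainder is the constant -4, so the polynomials are coprime and gcd = 1.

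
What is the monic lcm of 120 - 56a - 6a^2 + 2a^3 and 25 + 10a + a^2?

300 - 80a - 43a^2 + 2a^3 + a^4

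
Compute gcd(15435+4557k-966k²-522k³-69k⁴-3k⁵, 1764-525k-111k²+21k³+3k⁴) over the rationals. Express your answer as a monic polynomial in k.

Euclidean algorithm in ℚ[k]:
  -3k⁵-69k⁴-522k³-966k²+4557k+15435 = (-k-16)(3k⁴+21k³-111k²-525k+1764) + (-297k³-3267k²-2079k+43659)
  3k⁴+21k³-111k²-525k+1764 = (-(1/99)k+4/99)(-297k³-3267k²-2079k+43659) + (0)
Last nonzero remainder: -297k³-3267k²-2079k+43659. Dividing through by -297 gives the monic gcd k³+11k²+7k-147.

-147+7k+11k²+k³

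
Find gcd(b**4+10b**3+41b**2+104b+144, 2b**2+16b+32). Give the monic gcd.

b**2+8b+16

By polynomial division,
  b**4+10b**3+41b**2+104b+144 = ((1/2)b**2+b+9/2)(2b**2+16b+32) + (0)
Last nonzero remainder: 2b**2+16b+32. Dividing through by 2 gives the monic gcd b**2+8b+16.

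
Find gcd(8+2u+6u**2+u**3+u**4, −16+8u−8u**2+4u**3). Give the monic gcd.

Apply the Euclidean algorithm:
  u**4+u**3+6u**2+2u+8 = ((1/4)u+3/4)(4u**3−8u**2+8u−16) + (10u**2+20)
  4u**3−8u**2+8u−16 = ((2/5)u−4/5)(10u**2+20) + (0)
Last nonzero remainder: 10u**2+20. Dividing through by 10 gives the monic gcd u**2+2.

2+u**2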